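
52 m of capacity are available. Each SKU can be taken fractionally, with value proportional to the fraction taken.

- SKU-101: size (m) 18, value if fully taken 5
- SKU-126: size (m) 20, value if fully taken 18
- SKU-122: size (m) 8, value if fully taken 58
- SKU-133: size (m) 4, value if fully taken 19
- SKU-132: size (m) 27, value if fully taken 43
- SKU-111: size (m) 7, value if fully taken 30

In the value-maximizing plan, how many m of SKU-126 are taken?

Best value per unit of size first: SKU-122 58/8≈7.25, SKU-133 19/4≈4.75, SKU-111 30/7≈4.29, SKU-132 43/27≈1.59, SKU-126 18/20≈0.9, SKU-101 5/18≈0.278.
Take all of SKU-122 (8 m, value 58) ; 44 m left.
SKU-133: take in full, 4 m for value 19 ; 40 left.
Take all of SKU-111 (7 m, value 30) ; 33 m left.
Take all of SKU-132 (27 m, value 43) ; 6 m left.
Fill the last 6 m with part of SKU-126: 6/20 of it earns 5.4.

6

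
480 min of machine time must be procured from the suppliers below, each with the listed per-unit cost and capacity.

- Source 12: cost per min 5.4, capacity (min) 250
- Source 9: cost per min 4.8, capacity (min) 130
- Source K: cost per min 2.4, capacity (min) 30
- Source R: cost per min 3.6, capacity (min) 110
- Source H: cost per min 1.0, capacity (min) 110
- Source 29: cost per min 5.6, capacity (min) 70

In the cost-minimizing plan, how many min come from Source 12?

100

Fill from the cheapest supplier first.
Take 110 from Source H at 1.0 ; need 370 more.
Take 30 from Source K at 2.4 ; need 340 more.
Take 110 from Source R at 3.6 ; need 230 more.
Source 9 (4.8): use full 130 ; 100 min to go.
Take 100 from Source 12 at 5.4 to finish.
Source 29: unused.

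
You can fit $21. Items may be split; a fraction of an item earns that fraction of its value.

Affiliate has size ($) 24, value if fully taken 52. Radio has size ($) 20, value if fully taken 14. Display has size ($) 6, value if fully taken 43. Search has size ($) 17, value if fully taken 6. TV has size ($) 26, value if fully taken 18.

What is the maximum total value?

75.5

Best value per unit of size first: Display 43/6≈7.17, Affiliate 52/24≈2.17, Radio 14/20≈0.7, TV 18/26≈0.692, Search 6/17≈0.353.
Display: take in full, 6 $ for value 43 → 15 left.
Fill the last 15 $ with part of Affiliate: 15/24 of it earns 32.5.
Total value = 75.5.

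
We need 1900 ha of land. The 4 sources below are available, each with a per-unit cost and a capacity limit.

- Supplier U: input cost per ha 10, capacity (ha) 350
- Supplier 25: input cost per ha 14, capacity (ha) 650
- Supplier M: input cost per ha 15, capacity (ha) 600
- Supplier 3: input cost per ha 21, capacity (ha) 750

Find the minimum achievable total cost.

Fill from the cheapest source first.
Supplier U (10): use full 350 ; 1550 ha to go.
Supplier 25 at 14: take all 650 ha ; 900 still needed.
Supplier M (15): use full 600 ; 300 ha to go.
Supplier 3 at 21: take 300 of its 750 ; requirement met.
Cost = 350×10 + 650×14 + 600×15 + 300×21 = 27900.

27900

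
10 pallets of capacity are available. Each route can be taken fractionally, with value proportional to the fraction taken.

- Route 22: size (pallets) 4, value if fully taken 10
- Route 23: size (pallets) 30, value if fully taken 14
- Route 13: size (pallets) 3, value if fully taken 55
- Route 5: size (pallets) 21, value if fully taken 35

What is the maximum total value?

70

Best value per unit of size first: Route 13 55/3≈18.3, Route 22 10/4≈2.5, Route 5 35/21≈1.67, Route 23 14/30≈0.467.
Take all of Route 13 (3 pallets, value 55) → 7 pallets left.
Take all of Route 22 (4 pallets, value 10) → 3 pallets left.
Fill the last 3 pallets with part of Route 5: 3/21 of it earns 5.
Total value = 70.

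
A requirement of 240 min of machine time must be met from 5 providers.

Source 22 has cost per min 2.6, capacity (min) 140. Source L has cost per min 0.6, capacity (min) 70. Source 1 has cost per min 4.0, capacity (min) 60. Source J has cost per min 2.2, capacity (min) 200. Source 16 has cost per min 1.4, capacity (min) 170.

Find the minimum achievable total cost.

280

Use providers in increasing cost order.
Source L (0.6): use full 70 → 170 min to go.
Source 16 at 1.4: take all 170 min → 0 still needed.
Source J, Source 22, Source 1: unused.
Cost = 70×0.6 + 170×1.4 = 280.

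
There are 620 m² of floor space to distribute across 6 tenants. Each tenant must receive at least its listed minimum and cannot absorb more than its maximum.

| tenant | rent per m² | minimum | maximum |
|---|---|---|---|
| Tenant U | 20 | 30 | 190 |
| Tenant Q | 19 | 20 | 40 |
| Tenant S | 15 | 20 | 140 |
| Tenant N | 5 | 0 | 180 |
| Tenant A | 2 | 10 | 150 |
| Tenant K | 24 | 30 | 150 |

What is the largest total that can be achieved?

Meeting every minimum uses 30+20+20+0+10+30 = 110 m², leaving 510.
Highest rent per m² first: Tenant K 24 > Tenant U 20 > Tenant Q 19 > Tenant S 15 > Tenant N 5 > Tenant A 2.
Tenant K: +120 to 150 (cap) ; 390 left.
Tenant U: +160 to 190 (cap) ; 230 left.
Tenant Q: +20 to 40 (cap) ; 210 left.
Tenant S: +120 to 140 (cap) ; 90 left.
Tenant N: +90 (room for 180) → 90. Pool exhausted.
Total = 20×190 + 19×40 + 15×140 + 5×90 + 2×10 + 24×150 = 10730.

10730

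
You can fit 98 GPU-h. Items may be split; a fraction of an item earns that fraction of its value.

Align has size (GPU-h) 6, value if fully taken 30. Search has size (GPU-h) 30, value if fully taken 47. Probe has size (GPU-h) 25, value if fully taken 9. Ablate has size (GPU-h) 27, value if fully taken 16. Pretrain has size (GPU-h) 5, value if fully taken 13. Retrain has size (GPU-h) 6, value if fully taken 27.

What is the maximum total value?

141.64

Rank by value-to-size ratio: Align 30/6≈5, Retrain 27/6≈4.5, Pretrain 13/5≈2.6, Search 47/30≈1.57, Ablate 16/27≈0.593, Probe 9/25≈0.36.
Align: take in full, 6 GPU-h for value 30 ; 92 left.
Take all of Retrain (6 GPU-h, value 27) ; 86 GPU-h left.
Pretrain: take in full, 5 GPU-h for value 13 ; 81 left.
All 30 GPU-h of Search fit (value 47) ; 51 remain.
Take all of Ablate (27 GPU-h, value 16) ; 24 GPU-h left.
24 GPU-h left: a 24/25 share of Probe gives 9×24/25 = 8.64.
Total value = 141.64.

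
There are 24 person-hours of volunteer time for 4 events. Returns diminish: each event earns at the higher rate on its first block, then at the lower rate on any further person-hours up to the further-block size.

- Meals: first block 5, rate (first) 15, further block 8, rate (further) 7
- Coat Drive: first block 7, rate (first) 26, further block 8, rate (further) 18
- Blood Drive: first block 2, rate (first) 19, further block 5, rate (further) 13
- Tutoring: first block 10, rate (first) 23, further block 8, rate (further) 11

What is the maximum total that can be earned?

540

Rank every tier by rate: Coat Drive/tier1 26 > Tutoring/tier1 23 > Blood Drive/tier1 19 > Coat Drive/tier2 18 > Meals/tier1 15 > Blood Drive/tier2 13 > Tutoring/tier2 11 > Meals/tier2 7.
Fill Coat Drive tier1 block (7 at 26) → 17 left.
Fill Tutoring tier1 block (10 at 23) → 7 left.
Blood Drive tier1 at 19: fill all 2 → 5 left.
Coat Drive tier2 at 18: only 5 left, fill 5.
Total = 26×7 + 23×10 + 19×2 + 18×5 = 540.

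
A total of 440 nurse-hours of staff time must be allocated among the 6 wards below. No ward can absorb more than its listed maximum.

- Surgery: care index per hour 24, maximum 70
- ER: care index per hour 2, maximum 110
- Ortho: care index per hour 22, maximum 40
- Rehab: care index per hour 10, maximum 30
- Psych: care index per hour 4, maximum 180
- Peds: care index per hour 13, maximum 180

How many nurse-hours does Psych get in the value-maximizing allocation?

Highest care index per hour first: Surgery 24 > Ortho 22 > Peds 13 > Rehab 10 > Psych 4 > ER 2.
Surgery: +70 to 70 (cap) — 370 left.
Give Ortho 40 to hit its cap of 40 — 330 left.
Give Peds 180 to hit its cap of 180 — 150 left.
Rehab: +30 to 30 (cap) — 120 left.
Psych: +120 (room for 180) → 120. Pool exhausted.

120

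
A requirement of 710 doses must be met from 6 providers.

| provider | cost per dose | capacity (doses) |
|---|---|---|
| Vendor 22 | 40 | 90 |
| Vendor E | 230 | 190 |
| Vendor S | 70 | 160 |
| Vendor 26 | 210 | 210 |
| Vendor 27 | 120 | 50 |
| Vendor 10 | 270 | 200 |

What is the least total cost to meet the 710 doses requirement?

Use providers in increasing cost order.
Take 90 from Vendor 22 at 40 ; need 620 more.
Vendor S at 70: take all 160 doses ; 460 still needed.
Take 50 from Vendor 27 at 120 ; need 410 more.
Take 210 from Vendor 26 at 210 ; need 200 more.
Vendor E at 230: take all 190 doses ; 10 still needed.
Vendor 10 (270): take the remaining 10 ; done.
Cost = 90×40 + 160×70 + 50×120 + 210×210 + 190×230 + 10×270 = 111300.

111300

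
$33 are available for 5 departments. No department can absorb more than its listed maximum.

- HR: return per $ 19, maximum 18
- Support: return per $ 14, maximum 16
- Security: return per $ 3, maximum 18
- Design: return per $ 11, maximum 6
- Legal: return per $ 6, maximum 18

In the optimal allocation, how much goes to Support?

15

Order the departments by return per $: HR 19 > Support 14 > Design 11 > Legal 6 > Security 3.
Give HR 18 to hit its cap of 18 ; 15 left.
Only 15 left; Support takes them to reach 15.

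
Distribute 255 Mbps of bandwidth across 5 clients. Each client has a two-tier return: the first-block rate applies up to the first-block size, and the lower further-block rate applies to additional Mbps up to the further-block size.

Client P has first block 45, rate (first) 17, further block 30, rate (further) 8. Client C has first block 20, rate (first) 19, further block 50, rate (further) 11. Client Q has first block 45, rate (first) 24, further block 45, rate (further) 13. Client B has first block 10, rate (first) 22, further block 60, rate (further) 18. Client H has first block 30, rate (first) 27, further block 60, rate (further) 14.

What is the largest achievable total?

Order all 10 blocks by rate: Client H/tier1 27 > Client Q/tier1 24 > Client B/tier1 22 > Client C/tier1 19 > Client B/tier2 18 > Client P/tier1 17 > Client H/tier2 14 > Client Q/tier2 13 > Client C/tier2 11 > Client P/tier2 8.
Client H tier1 at 27: fill all 30 → 225 left.
Fill Client Q tier1 block (45 at 24) → 180 left.
Client B tier1 at 22: fill all 10 → 170 left.
Client C tier1 at 19: fill all 20 → 150 left.
Client B tier2 at 18: fill all 60 → 90 left.
Fill Client P tier1 block (45 at 17) → 45 left.
45 remain; put them into Client H tier2 at 14.
Total = 27×30 + 24×45 + 22×10 + 19×20 + 18×60 + 17×45 + 14×45 = 4965.

4965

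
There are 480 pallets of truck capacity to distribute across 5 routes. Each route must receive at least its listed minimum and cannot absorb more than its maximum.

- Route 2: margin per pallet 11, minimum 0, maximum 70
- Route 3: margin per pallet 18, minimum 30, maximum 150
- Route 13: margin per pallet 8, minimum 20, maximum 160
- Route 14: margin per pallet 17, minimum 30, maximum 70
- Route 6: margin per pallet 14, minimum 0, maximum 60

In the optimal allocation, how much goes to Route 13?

130

Meeting every minimum uses 0+30+20+30+0 = 80 pallets, leaving 400.
Rank by margin per pallet: Route 3 18 > Route 14 17 > Route 6 14 > Route 2 11 > Route 13 8.
Route 3 takes 120 more to reach its cap of 150 → 280 left.
Route 14: +40 to 70 (cap) → 240 left.
Route 6: +60 to 60 (cap) → 180 left.
Route 2: +70 to 70 (cap) → 110 left.
Route 13: +110 (room for 140) → 130. Pool exhausted.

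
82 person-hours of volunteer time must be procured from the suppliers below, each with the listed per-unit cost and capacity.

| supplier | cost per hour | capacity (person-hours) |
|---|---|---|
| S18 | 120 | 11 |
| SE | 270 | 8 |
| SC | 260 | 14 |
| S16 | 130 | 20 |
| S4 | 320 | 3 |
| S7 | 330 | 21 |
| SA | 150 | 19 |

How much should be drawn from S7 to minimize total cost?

Fill from the cheapest supplier first.
S18 (120): use full 11 — 71 person-hours to go.
S16 (130): use full 20 — 51 person-hours to go.
SA (150): use full 19 — 32 person-hours to go.
Take 14 from SC at 260 — need 18 more.
Take 8 from SE at 270 — need 10 more.
Take 3 from S4 at 320 — need 7 more.
Take 7 from S7 at 330 to finish.

7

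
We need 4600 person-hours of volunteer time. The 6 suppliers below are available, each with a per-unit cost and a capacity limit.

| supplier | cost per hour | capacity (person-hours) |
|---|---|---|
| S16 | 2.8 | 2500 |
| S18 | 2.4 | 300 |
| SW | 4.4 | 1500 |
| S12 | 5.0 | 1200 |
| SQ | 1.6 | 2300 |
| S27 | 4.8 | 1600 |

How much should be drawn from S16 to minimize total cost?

Cheapest first:
SQ (1.6): use full 2300 — 2300 person-hours to go.
S18 (2.4): use full 300 — 2000 person-hours to go.
Take 2000 from S16 at 2.8 to finish.
SW, S27, S12: unused.

2000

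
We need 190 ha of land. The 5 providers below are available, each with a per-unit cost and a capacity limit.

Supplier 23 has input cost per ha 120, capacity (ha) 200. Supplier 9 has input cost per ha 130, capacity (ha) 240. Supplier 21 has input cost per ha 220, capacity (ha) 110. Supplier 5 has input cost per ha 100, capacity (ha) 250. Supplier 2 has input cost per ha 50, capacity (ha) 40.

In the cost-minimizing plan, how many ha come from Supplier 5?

Fill from the cheapest provider first.
Take 40 from Supplier 2 at 50 — need 150 more.
Supplier 5 (100): take the remaining 150 — done.
Supplier 23, Supplier 9, Supplier 21: unused.

150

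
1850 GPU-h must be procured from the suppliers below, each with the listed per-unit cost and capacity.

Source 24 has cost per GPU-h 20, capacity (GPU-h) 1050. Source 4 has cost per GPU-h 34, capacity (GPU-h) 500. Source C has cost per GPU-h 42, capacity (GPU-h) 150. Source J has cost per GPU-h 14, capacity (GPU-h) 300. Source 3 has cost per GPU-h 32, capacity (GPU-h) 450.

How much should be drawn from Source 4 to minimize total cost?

50

Cheapest first:
Take 300 from Source J at 14 — need 1550 more.
Source 24 at 20: take all 1050 GPU-h — 500 still needed.
Take 450 from Source 3 at 32 — need 50 more.
Take 50 from Source 4 at 34 to finish.
Source C: unused.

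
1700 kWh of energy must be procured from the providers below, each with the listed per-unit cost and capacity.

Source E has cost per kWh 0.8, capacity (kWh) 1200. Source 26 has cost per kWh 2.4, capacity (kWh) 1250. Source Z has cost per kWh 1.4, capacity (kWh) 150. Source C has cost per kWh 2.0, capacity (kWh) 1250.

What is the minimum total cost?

1870

Cheapest first:
Take 1200 from Source E at 0.8 ; need 500 more.
Take 150 from Source Z at 1.4 ; need 350 more.
Source C at 2.0: take 350 of its 1250 ; requirement met.
Source 26: unused.
Cost = 1200×0.8 + 150×1.4 + 350×2.0 = 1870.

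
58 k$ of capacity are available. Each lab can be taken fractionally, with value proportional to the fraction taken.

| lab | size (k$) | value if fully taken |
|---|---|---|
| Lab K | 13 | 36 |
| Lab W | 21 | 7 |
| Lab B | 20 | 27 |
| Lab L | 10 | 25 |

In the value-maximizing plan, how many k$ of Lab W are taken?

Rank by value-to-size ratio: Lab K 36/13≈2.77, Lab L 25/10≈2.5, Lab B 27/20≈1.35, Lab W 7/21≈0.333.
Lab K: take in full, 13 k$ for value 36 → 45 left.
Lab L: take in full, 10 k$ for value 25 → 35 left.
Take all of Lab B (20 k$, value 27) → 15 k$ left.
Only 15 k$ remain; take 15/21 of Lab W for value 7×15/21 = 5.

15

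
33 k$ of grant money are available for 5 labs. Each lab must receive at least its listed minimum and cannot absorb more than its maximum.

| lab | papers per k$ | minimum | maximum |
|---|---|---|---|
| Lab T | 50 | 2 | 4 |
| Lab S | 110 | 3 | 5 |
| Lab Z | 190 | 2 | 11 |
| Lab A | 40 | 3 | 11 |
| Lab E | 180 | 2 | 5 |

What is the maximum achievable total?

4060

Meeting every minimum uses 2+3+2+3+2 = 12 k$, leaving 21.
Highest papers per k$ first: Lab Z 190 > Lab E 180 > Lab S 110 > Lab T 50 > Lab A 40.
Lab Z: +9 to 11 (cap) — 12 left.
Give Lab E 3 more to hit its cap of 5 — 9 left.
Give Lab S 2 more to hit its cap of 5 — 7 left.
Give Lab T 2 more to hit its cap of 4 — 5 left.
Lab A: +5 (room for 8) → 8. Pool exhausted.
Total = 50×4 + 110×5 + 190×11 + 40×8 + 180×5 = 4060.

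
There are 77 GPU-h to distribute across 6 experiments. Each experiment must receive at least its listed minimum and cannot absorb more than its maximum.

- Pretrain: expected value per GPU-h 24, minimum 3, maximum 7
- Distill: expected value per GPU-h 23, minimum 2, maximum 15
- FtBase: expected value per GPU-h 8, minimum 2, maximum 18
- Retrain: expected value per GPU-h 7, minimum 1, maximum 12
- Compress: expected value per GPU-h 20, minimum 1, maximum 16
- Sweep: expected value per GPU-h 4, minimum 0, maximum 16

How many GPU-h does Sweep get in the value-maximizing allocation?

Meeting every minimum uses 3+2+2+1+1+0 = 9 GPU-h, leaving 68.
Highest expected value per GPU-h first: Pretrain 24 > Distill 23 > Compress 20 > FtBase 8 > Retrain 7 > Sweep 4.
Give Pretrain 4 more to hit its cap of 7 — 64 left.
Give Distill 13 more to hit its cap of 15 — 51 left.
Give Compress 15 more to hit its cap of 16 — 36 left.
FtBase takes 16 more to reach its cap of 18 — 20 left.
Retrain takes 11 more to reach its cap of 12 — 9 left.
Sweep: +9 (room for 16) → 9. Pool exhausted.

9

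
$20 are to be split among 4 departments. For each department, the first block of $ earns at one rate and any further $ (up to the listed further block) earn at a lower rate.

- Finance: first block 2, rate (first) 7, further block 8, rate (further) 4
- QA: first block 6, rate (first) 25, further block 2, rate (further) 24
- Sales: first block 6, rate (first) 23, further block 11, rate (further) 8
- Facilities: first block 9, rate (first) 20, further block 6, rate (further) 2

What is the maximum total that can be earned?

Order all 8 blocks by rate: QA/T1 25 > QA/T2 24 > Sales/T1 23 > Facilities/T1 20 > Sales/T2 8 > Finance/T1 7 > Finance/T2 4 > Facilities/T2 2.
QA/T1 (25): +6 ; 14 left.
Fill QA T2 block (2 at 24) ; 12 left.
Sales T1 at 23: fill all 6 ; 6 left.
6 remain; put them into Facilities T1 at 20.
Total = 25×6 + 24×2 + 23×6 + 20×6 = 456.

456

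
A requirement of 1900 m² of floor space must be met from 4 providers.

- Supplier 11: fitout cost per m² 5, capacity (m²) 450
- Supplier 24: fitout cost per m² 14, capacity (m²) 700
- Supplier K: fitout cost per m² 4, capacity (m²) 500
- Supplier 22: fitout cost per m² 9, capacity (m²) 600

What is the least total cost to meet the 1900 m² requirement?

14550

Fill from the cheapest provider first.
Take 500 from Supplier K at 4 ; need 1400 more.
Supplier 11 (5): use full 450 ; 950 m² to go.
Take 600 from Supplier 22 at 9 ; need 350 more.
Supplier 24 (14): take the remaining 350 ; done.
Cost = 500×4 + 450×5 + 600×9 + 350×14 = 14550.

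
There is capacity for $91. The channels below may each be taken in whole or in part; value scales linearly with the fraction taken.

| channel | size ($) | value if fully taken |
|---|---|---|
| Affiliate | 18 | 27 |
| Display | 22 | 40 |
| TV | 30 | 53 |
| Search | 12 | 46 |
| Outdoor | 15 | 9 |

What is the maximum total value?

Rank by value-to-size ratio: Search 46/12≈3.83, Display 40/22≈1.82, TV 53/30≈1.77, Affiliate 27/18≈1.5, Outdoor 9/15≈0.6.
All 12 $ of Search fit (value 46) ; 79 remain.
Take all of Display (22 $, value 40) ; 57 $ left.
All 30 $ of TV fit (value 53) ; 27 remain.
Affiliate: take in full, 18 $ for value 27 ; 9 left.
Fill the last 9 $ with part of Outdoor: 9/15 of it earns 5.4.
Total value = 171.4.

171.4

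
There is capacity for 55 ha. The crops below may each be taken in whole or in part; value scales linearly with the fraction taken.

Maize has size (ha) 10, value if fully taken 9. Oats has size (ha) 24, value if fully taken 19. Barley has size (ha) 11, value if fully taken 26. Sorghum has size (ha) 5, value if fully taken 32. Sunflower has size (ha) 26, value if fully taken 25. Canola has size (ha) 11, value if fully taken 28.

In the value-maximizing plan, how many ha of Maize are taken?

Rank by value-to-size ratio: Sorghum 32/5≈6.4, Canola 28/11≈2.55, Barley 26/11≈2.36, Sunflower 25/26≈0.962, Maize 9/10≈0.9, Oats 19/24≈0.792.
Take all of Sorghum (5 ha, value 32) ; 50 ha left.
Take all of Canola (11 ha, value 28) ; 39 ha left.
Barley: take in full, 11 ha for value 26 ; 28 left.
Sunflower: take in full, 26 ha for value 25 ; 2 left.
Fill the last 2 ha with part of Maize: 2/10 of it earns 1.8.

2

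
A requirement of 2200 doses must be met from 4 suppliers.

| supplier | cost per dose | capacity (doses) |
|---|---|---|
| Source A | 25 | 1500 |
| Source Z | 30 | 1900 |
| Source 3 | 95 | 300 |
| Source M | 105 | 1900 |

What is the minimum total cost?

Fill from the cheapest supplier first.
Source A (25): use full 1500 ; 700 doses to go.
Take 700 from Source Z at 30 to finish.
Source 3, Source M: unused.
Cost = 1500×25 + 700×30 = 58500.

58500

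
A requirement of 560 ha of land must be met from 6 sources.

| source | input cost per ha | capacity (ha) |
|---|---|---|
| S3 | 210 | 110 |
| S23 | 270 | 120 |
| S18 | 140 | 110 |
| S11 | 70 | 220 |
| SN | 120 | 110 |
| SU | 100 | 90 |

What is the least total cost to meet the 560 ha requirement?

Fill from the cheapest source first.
S11 at 70: take all 220 ha ; 340 still needed.
Take 90 from SU at 100 ; need 250 more.
SN at 120: take all 110 ha ; 140 still needed.
S18 (140): use full 110 ; 30 ha to go.
Take 30 from S3 at 210 to finish.
S23: unused.
Cost = 220×70 + 90×100 + 110×120 + 110×140 + 30×210 = 59300.

59300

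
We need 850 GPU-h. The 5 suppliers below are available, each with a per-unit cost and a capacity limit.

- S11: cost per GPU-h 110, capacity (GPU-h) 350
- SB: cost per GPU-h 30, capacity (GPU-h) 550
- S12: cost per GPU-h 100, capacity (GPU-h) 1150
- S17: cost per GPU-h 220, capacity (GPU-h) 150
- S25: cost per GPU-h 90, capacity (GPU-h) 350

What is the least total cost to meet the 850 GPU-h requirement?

43500

Fill from the cheapest supplier first.
SB (30): use full 550 — 300 GPU-h to go.
Take 300 from S25 at 90 to finish.
S12, S11, S17: unused.
Cost = 550×30 + 300×90 = 43500.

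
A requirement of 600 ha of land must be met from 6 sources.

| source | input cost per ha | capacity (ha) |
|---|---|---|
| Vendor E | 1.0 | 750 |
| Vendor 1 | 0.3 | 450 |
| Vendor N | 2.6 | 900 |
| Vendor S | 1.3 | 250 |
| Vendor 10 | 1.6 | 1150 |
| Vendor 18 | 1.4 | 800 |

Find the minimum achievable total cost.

285

Fill from the cheapest source first.
Vendor 1 (0.3): use full 450 → 150 ha to go.
Vendor E at 1.0: take 150 of its 750 → requirement met.
Vendor S, Vendor 18, Vendor 10, Vendor N: unused.
Cost = 450×0.3 + 150×1.0 = 285.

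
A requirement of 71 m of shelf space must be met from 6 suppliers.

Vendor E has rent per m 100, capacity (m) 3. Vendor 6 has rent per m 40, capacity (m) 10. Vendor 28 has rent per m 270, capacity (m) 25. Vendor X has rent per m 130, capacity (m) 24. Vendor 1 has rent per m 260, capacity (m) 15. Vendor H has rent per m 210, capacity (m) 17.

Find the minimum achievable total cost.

Use suppliers in increasing cost order.
Take 10 from Vendor 6 at 40 → need 61 more.
Take 3 from Vendor E at 100 → need 58 more.
Take 24 from Vendor X at 130 → need 34 more.
Take 17 from Vendor H at 210 → need 17 more.
Vendor 1 at 260: take all 15 m → 2 still needed.
Take 2 from Vendor 28 at 270 to finish.
Cost = 10×40 + 3×100 + 24×130 + 17×210 + 15×260 + 2×270 = 11830.

11830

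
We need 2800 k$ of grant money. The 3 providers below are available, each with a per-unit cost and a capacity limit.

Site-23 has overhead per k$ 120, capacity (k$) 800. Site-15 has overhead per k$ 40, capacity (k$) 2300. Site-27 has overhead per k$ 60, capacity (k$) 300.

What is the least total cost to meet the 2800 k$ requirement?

134000

Use providers in increasing cost order.
Site-15 (40): use full 2300 → 500 k$ to go.
Site-27 (60): use full 300 → 200 k$ to go.
Site-23 (120): take the remaining 200 → done.
Cost = 2300×40 + 300×60 + 200×120 = 134000.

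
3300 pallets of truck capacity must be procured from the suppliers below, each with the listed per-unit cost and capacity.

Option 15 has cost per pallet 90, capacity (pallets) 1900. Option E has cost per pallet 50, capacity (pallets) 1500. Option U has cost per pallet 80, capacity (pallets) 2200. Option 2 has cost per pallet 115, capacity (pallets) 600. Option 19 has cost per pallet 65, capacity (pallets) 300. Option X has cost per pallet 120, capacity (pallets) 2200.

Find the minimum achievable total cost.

Use suppliers in increasing cost order.
Take 1500 from Option E at 50 ; need 1800 more.
Take 300 from Option 19 at 65 ; need 1500 more.
Option U (80): take the remaining 1500 ; done.
Option 15, Option 2, Option X: unused.
Cost = 1500×50 + 300×65 + 1500×80 = 214500.

214500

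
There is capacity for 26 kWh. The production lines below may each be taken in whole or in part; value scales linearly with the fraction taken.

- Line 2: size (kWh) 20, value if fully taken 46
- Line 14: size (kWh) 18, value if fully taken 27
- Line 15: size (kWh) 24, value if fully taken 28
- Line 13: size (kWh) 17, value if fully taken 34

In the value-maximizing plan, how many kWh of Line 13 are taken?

Sort by value density: Line 2 46/20≈2.3, Line 13 34/17≈2, Line 14 27/18≈1.5, Line 15 28/24≈1.17.
Take all of Line 2 (20 kWh, value 46) → 6 kWh left.
6 kWh left: a 6/17 share of Line 13 gives 34×6/17 = 12.

6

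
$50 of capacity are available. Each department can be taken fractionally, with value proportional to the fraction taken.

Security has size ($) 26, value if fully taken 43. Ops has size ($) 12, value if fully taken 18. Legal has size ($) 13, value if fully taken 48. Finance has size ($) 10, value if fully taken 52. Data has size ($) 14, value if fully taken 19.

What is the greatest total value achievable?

Best value per unit of size first: Finance 52/10≈5.2, Legal 48/13≈3.69, Security 43/26≈1.65, Ops 18/12≈1.5, Data 19/14≈1.36.
Take all of Finance (10 $, value 52) → 40 $ left.
Take all of Legal (13 $, value 48) → 27 $ left.
All 26 $ of Security fit (value 43) → 1 remain.
Fill the last 1 $ with part of Ops: 1/12 of it earns 1.5.
Total value = 144.5.

144.5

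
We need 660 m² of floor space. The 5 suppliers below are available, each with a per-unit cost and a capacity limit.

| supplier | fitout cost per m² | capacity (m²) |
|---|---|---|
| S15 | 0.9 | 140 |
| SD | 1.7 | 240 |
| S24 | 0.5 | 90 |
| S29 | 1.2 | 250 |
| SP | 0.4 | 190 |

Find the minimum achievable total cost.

535

Use suppliers in increasing cost order.
SP (0.4): use full 190 — 470 m² to go.
Take 90 from S24 at 0.5 — need 380 more.
S15 (0.9): use full 140 — 240 m² to go.
Take 240 from S29 at 1.2 to finish.
SD: unused.
Cost = 190×0.4 + 90×0.5 + 140×0.9 + 240×1.2 = 535.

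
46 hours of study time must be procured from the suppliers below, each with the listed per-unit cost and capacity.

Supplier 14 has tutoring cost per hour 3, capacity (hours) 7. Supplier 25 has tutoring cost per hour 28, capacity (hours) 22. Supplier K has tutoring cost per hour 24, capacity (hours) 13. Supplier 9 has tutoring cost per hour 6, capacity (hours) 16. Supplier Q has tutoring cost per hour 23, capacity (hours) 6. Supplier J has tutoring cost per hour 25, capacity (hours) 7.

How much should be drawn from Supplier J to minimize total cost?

4

Cheapest first:
Take 7 from Supplier 14 at 3 ; need 39 more.
Supplier 9 (6): use full 16 ; 23 hours to go.
Supplier Q (23): use full 6 ; 17 hours to go.
Supplier K (24): use full 13 ; 4 hours to go.
Supplier J at 25: take 4 of its 7 ; requirement met.
Supplier 25: unused.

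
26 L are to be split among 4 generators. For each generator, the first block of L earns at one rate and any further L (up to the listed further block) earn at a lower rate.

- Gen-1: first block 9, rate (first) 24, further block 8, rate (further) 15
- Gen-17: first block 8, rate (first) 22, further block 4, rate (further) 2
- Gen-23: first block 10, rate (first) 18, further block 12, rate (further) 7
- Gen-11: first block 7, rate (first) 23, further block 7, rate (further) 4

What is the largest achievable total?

Order all 8 blocks by rate: Gen-1/first 24 > Gen-11/first 23 > Gen-17/first 22 > Gen-23/first 18 > Gen-1/second 15 > Gen-23/second 7 > Gen-11/second 4 > Gen-17/second 2.
Gen-1 first at 24: fill all 9 — 17 left.
Gen-11/first (23): +7 — 10 left.
Gen-17 first at 22: fill all 8 — 2 left.
Gen-23/first: +2 of 10 at 18; pool empty.
Total = 24×9 + 23×7 + 22×8 + 18×2 = 589.

589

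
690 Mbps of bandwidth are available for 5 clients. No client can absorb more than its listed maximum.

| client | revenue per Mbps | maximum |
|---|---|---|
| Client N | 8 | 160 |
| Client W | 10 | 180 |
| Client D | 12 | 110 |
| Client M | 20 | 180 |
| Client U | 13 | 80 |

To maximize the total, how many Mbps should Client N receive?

Highest revenue per Mbps first: Client M 20 > Client U 13 > Client D 12 > Client W 10 > Client N 8.
Client M: +180 to 180 (cap) ; 510 left.
Client U: +80 to 80 (cap) ; 430 left.
Give Client D 110 to hit its cap of 110 ; 320 left.
Client W takes 180 to reach its cap of 180 ; 140 left.
Client N: +140 (room for 160) → 140. Pool exhausted.

140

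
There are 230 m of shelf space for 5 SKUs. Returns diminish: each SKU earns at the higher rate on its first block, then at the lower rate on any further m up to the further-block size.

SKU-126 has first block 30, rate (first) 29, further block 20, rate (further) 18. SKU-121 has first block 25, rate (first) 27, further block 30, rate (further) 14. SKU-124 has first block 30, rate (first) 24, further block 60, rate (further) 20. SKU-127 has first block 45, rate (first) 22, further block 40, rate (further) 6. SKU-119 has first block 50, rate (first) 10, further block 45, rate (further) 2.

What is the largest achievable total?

Rank every tier by rate: SKU-126/T1 29 > SKU-121/T1 27 > SKU-124/T1 24 > SKU-127/T1 22 > SKU-124/T2 20 > SKU-126/T2 18 > SKU-121/T2 14 > SKU-119/T1 10 > SKU-127/T2 6 > SKU-119/T2 2.
SKU-126 T1 at 29: fill all 30 → 200 left.
SKU-121/T1 (27): +25 → 175 left.
SKU-124/T1 (24): +30 → 145 left.
SKU-127 T1 at 22: fill all 45 → 100 left.
SKU-124 T2 at 20: fill all 60 → 40 left.
Fill SKU-126 T2 block (20 at 18) → 20 left.
20 remain; put them into SKU-121 T2 at 14.
Total = 29×30 + 27×25 + 24×30 + 22×45 + 20×60 + 18×20 + 14×20 = 5095.

5095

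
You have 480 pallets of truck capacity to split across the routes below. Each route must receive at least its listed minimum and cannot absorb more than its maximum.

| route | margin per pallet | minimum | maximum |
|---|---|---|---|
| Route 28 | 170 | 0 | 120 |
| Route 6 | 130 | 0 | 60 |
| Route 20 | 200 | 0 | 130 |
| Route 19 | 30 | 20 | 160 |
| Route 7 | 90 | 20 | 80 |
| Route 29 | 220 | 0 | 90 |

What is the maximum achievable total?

80000

Meeting every minimum uses 0+0+0+20+20+0 = 40 pallets, leaving 440.
Order the routes by margin per pallet: Route 29 220 > Route 20 200 > Route 28 170 > Route 6 130 > Route 7 90 > Route 19 30.
Route 29 takes 90 more to reach its cap of 90 → 350 left.
Route 20 takes 130 more to reach its cap of 130 → 220 left.
Give Route 28 120 more to hit its cap of 120 → 100 left.
Route 6 takes 60 more to reach its cap of 60 → 40 left.
Route 7 has room for 60 more but only 40 remain, so it gets 60.
Total = 170×120 + 130×60 + 200×130 + 30×20 + 90×60 + 220×90 = 80000.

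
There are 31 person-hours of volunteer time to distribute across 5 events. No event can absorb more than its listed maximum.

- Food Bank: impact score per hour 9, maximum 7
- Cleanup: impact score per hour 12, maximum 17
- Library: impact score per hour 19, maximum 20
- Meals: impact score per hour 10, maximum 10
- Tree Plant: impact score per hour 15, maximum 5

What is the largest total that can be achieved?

Highest impact score per hour first: Library 19 > Tree Plant 15 > Cleanup 12 > Meals 10 > Food Bank 9.
Library: +20 to 20 (cap) — 11 left.
Give Tree Plant 5 to hit its cap of 5 — 6 left.
Cleanup: +6 (room for 17) → 6. Pool exhausted.
Total = 12×6 + 19×20 + 15×5 = 527.

527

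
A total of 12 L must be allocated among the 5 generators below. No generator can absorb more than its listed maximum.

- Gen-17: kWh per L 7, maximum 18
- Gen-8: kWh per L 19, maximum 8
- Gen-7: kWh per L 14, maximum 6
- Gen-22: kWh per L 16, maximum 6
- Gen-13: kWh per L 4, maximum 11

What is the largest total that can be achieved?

Highest kWh per L first: Gen-8 19 > Gen-22 16 > Gen-7 14 > Gen-17 7 > Gen-13 4.
Gen-8 takes 8 to reach its cap of 8 — 4 left.
Gen-22 has room for 6 but only 4 remain, so it gets 4.
Total = 19×8 + 16×4 = 216.

216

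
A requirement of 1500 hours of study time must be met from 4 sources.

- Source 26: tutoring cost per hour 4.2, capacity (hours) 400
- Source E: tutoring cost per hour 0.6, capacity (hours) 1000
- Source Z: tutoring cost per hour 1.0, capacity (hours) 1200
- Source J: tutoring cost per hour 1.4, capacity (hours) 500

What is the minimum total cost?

Cheapest first:
Source E (0.6): use full 1000 → 500 hours to go.
Source Z (1.0): take the remaining 500 → done.
Source J, Source 26: unused.
Cost = 1000×0.6 + 500×1.0 = 1100.

1100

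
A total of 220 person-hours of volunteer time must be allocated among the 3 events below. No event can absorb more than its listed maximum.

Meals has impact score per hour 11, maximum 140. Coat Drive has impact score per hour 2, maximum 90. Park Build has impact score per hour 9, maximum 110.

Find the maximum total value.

Highest impact score per hour first: Meals 11 > Park Build 9 > Coat Drive 2.
Give Meals 140 to hit its cap of 140 ; 80 left.
Park Build has room for 110 but only 80 remain, so it gets 80.
Total = 11×140 + 9×80 = 2260.

2260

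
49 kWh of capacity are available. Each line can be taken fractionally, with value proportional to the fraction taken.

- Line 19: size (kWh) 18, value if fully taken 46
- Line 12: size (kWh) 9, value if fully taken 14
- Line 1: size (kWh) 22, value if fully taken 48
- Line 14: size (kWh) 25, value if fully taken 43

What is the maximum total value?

Sort by value density: Line 19 46/18≈2.56, Line 1 48/22≈2.18, Line 14 43/25≈1.72, Line 12 14/9≈1.56.
Line 19: take in full, 18 kWh for value 46 ; 31 left.
Take all of Line 1 (22 kWh, value 48) ; 9 kWh left.
Only 9 kWh remain; take 9/25 of Line 14 for value 43×9/25 = 15.48.
Total value = 109.48.

109.48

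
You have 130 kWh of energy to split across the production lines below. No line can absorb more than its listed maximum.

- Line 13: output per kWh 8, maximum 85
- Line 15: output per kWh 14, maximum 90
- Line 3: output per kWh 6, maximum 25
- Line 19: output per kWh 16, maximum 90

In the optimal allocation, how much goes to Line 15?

40

Highest output per kWh first: Line 19 16 > Line 15 14 > Line 13 8 > Line 3 6.
Line 19: +90 to 90 (cap) ; 40 left.
Line 15 has room for 90 but only 40 remain, so it gets 40.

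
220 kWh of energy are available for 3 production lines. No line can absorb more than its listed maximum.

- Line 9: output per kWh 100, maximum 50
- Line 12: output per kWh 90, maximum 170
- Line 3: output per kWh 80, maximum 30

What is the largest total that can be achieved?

Order the production lines by output per kWh: Line 9 100 > Line 12 90 > Line 3 80.
Line 9: +50 to 50 (cap) → 170 left.
Give Line 12 170 to hit its cap of 170 → 0 left.
Total = 100×50 + 90×170 = 20300.

20300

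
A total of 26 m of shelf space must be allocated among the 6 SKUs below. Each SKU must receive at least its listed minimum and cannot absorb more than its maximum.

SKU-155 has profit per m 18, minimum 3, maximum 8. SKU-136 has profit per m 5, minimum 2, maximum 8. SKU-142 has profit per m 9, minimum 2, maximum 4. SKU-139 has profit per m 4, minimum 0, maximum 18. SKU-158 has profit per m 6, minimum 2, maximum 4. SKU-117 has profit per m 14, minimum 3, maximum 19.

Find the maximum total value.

Meeting every minimum uses 3+2+2+0+2+3 = 12 m, leaving 14.
Highest profit per m first: SKU-155 18 > SKU-117 14 > SKU-142 9 > SKU-158 6 > SKU-136 5 > SKU-139 4.
SKU-155 takes 5 more to reach its cap of 8 — 9 left.
SKU-117: +9 (room for 16) → 12. Pool exhausted.
Total = 18×8 + 5×2 + 9×2 + 6×2 + 14×12 = 352.

352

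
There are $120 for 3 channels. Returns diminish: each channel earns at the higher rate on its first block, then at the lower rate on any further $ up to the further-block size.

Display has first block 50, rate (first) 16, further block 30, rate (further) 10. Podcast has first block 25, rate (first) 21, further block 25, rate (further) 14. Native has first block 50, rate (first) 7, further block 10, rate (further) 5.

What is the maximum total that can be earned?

1875

Treat each block as its own option and order by rate: Podcast/first 21 > Display/first 16 > Podcast/second 14 > Display/second 10 > Native/first 7 > Native/second 5.
Podcast/first (21): +25 ; 95 left.
Fill Display first block (50 at 16) ; 45 left.
Fill Podcast second block (25 at 14) ; 20 left.
Display second at 10: only 20 left, fill 20.
Total = 21×25 + 16×50 + 14×25 + 10×20 = 1875.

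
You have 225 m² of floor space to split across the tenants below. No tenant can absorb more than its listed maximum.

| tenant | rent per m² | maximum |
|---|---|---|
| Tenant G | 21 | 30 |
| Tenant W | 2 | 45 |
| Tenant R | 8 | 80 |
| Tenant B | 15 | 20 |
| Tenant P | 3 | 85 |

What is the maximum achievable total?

Highest rent per m² first: Tenant G 21 > Tenant B 15 > Tenant R 8 > Tenant P 3 > Tenant W 2.
Tenant G takes 30 to reach its cap of 30 → 195 left.
Give Tenant B 20 to hit its cap of 20 → 175 left.
Tenant R: +80 to 80 (cap) → 95 left.
Tenant P: +85 to 85 (cap) → 10 left.
Tenant W: +10 (room for 45) → 10. Pool exhausted.
Total = 21×30 + 2×10 + 8×80 + 15×20 + 3×85 = 1845.

1845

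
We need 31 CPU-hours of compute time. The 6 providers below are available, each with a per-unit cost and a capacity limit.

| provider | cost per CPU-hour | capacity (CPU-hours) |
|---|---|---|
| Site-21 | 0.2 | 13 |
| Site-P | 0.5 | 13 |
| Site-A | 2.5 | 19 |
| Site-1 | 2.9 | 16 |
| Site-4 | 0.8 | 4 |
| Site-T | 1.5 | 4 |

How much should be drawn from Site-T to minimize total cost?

Use providers in increasing cost order.
Site-21 (0.2): use full 13 ; 18 CPU-hours to go.
Site-P (0.5): use full 13 ; 5 CPU-hours to go.
Site-4 (0.8): use full 4 ; 1 CPU-hours to go.
Take 1 from Site-T at 1.5 to finish.
Site-A, Site-1: unused.

1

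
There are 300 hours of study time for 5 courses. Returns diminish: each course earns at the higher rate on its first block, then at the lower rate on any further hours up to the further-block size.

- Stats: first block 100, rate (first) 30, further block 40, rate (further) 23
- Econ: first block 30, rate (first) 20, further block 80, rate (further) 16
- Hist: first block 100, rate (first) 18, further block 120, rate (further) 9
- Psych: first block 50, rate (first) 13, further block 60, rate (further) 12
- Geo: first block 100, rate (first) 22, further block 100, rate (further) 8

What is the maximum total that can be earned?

7260

Order all 10 blocks by rate: Stats/T1 30 > Stats/T2 23 > Geo/T1 22 > Econ/T1 20 > Hist/T1 18 > Econ/T2 16 > Psych/T1 13 > Psych/T2 12 > Hist/T2 9 > Geo/T2 8.
Stats/T1 (30): +100 ; 200 left.
Stats T2 at 23: fill all 40 ; 160 left.
Geo T1 at 22: fill all 100 ; 60 left.
Econ/T1 (20): +30 ; 30 left.
30 remain; put them into Hist T1 at 18.
Total = 30×100 + 23×40 + 22×100 + 20×30 + 18×30 = 7260.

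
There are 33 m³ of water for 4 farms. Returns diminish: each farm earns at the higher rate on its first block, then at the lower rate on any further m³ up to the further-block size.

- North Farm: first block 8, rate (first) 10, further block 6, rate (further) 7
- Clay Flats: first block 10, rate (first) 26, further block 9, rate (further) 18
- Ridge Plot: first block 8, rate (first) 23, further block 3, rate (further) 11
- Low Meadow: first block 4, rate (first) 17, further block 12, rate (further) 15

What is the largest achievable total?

704

Order all 8 blocks by rate: Clay Flats/first 26 > Ridge Plot/first 23 > Clay Flats/second 18 > Low Meadow/first 17 > Low Meadow/second 15 > Ridge Plot/second 11 > North Farm/first 10 > North Farm/second 7.
Clay Flats first at 26: fill all 10 — 23 left.
Fill Ridge Plot first block (8 at 23) — 15 left.
Clay Flats/second (18): +9 — 6 left.
Low Meadow/first (17): +4 — 2 left.
Low Meadow/second: +2 of 12 at 15; pool empty.
Total = 26×10 + 23×8 + 18×9 + 17×4 + 15×2 = 704.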